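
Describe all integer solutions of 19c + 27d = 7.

Step 1: Compute gcd(19, 27) = 1.
Since 1 divides 7, solutions exist.

Step 2: Find a particular solution using extended Euclidean algorithm.
We get c₀ = 70, d₀ = -49.
Check: 19*70 + 27*-49 = 7 = 7 ✓

Step 3: Write the general solution.
c = 70 + (27/1)t = 70 + 27t
d = -49 - (19/1)t = -49 - 19t
for any integer t.

c = 70 + 27t, d = -49 - 19t for integer t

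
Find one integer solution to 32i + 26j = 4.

Step 1: Check solvability.
gcd(32, 26) = 2
Since 2 divides 4, solutions exist.

Step 2: Apply extended Euclidean algorithm to find gcd.
We find integers such that 32*x0 + 26*y0 = 2

Step 3: Scale the particular solution.
Multiply by 4/2 = 2:
i = -8, j = 10

Step 4: Verify.
32*(-8) + 26*(10) = 4 = 4 ✓

i = -8, j = 10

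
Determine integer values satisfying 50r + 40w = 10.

Step 1: Check solvability.
gcd(50, 40) = 10
Since 10 divides 10, solutions exist.

Step 2: Apply extended Euclidean algorithm to find gcd.
We find integers such that 50*x0 + 40*y0 = 10

Step 3: Scale the particular solution.
Multiply by 10/10 = 1:
r = 1, w = -1

Step 4: Verify.
50*(1) + 40*(-1) = 10 = 10 ✓

r = 1, w = -1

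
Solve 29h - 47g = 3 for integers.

Step 1: Check solvability.
gcd(29, 47) = 1
Since 1 divides 3, solutions exist.

Step 2: Apply extended Euclidean algorithm to find gcd.
We find integers such that 29*x0 + 47*y0 = 1

Step 3: Scale the particular solution.
Multiply by 3/1 = 3:
h = 39, g = 24

Step 4: Verify.
29*(39) - 47*(24) = 3 = 3 ✓

h = 39, g = 24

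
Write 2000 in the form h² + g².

We need to find integers h, g > 0 such that h² + g² = 2000.
Trying h = 8: g² = 2000 - 8² = 2000 - 64 = 1936
g = 44
Check: 8² + 44² = 64 + 1936 = 2000 ✓

2000 = 8² + 44²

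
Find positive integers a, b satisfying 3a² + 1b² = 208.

Try small values of a and check whether (208 - 3a²)/1 is a perfect square.
a = 6: 3·6² = 108, so 1b² = 208 - 108 = 100, giving b² = 100, b = 10.
Check: 3·6² + 1·10² = 108 + 100 = 208 ✓

a = 6, b = 10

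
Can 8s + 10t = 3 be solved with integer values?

Step 1: Compute gcd(8, 10).
gcd(8, 10) = 2

Step 2: Check divisibility.
Does 2 divide 3? 3 = 2 x 1 + 1, so no.

By the theorem on linear Diophantine equations, 8s + 10t = 3 has integer solutions if and only if gcd(8, 10) divides 3. Since 2 does not divide 3, no solutions exist.

No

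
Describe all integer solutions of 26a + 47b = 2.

Step 1: Compute gcd(26, 47) = 1.
Since 1 divides 2, solutions exist.

Step 2: Find a particular solution using extended Euclidean algorithm.
We get a₀ = -18, b₀ = 10.
Check: 26*-18 + 47*10 = 2 = 2 ✓

Step 3: Write the general solution.
a = -18 + (47/1)t = -18 + 47t
b = 10 - (26/1)t = 10 - 26t
for any integer t.

a = -18 + 47t, b = 10 - 26t for integer t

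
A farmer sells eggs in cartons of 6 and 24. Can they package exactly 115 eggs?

We need non-negative a, b with 6a + 24b = 115.
gcd(6, 24) = 6, and 6 does not divide 115.
No integer solutions exist.

No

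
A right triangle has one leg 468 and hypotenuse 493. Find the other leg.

a² = c² - b² = 243049 - 219024 = 24025
a = 155

155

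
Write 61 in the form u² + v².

We need to find integers u, v > 0 such that u² + v² = 61.
Trying u = 5: v² = 61 - 5² = 61 - 25 = 36
v = 6
Check: 5² + 6² = 25 + 36 = 61 ✓

61 = 5² + 6²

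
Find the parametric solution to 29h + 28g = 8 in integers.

Step 1: Compute gcd(29, 28) = 1.
Since 1 divides 8, solutions exist.

Step 2: Find a particular solution using extended Euclidean algorithm.
We get h₀ = 8, g₀ = -8.
Check: 29*8 + 28*-8 = 8 = 8 ✓

Step 3: Write the general solution.
h = 8 + (28/1)t = 8 + 28t
g = -8 - (29/1)t = -8 - 29t
for any integer t.

h = 8 + 28t, g = -8 - 29t for integer t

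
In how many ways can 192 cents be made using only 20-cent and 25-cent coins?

We need non-negative integers (x, y) with 20x + 25y = 192.
For each x from 0 to 9, check if (192 - 20x) is a non-negative multiple of 25.
Solutions (x, y): none
Count: 0

0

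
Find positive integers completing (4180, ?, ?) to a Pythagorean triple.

We need the other leg and hypotenuse such that 4180² + x² = c².
Take x = 615, c = 4225: 4180² + 615² = 17472400 + 378225 = 17850625 = 4225² ✓
Triple: (615, 4180, 4225)

(615, 4180, 4225)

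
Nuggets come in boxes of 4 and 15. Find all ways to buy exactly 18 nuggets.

We need non-negative integers (x, y) with 4x + 15y = 18.
For each x in 0..4, check if 18 - 4x is a non-negative multiple of 15.
No x yields an integer y ≥ 0.

No solution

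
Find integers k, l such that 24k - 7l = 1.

Step 1: Check solvability.
gcd(24, 7) = 1
Since 1 divides 1, solutions exist.

Step 2: Apply extended Euclidean algorithm to find gcd.
We find integers such that 24*x0 + 7*y0 = 1

Step 3: Scale the particular solution.
Multiply by 1/1 = 1:
k = -2, l = -7

Step 4: Verify.
24*(-2) - 7*(-7) = 1 = 1 ✓

k = -2, l = -7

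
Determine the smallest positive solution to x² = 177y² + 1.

We seek the smallest positive integers (x, y) with x² - 177y² = 1, i.e., x² = 177y² + 1.
Try successive y values:
y = 1: x² = 177·1² + 1 = 178, not a perfect square
y = 2: x² = 177·2² + 1 = 709, not a perfect square
y = 3: x² = 177·3² + 1 = 1594, not a perfect square
... continuing the search (or via continued fractions) ...
y = 4692: x² = 177·4692² + 1 = 3896630929, x = 62423 ✓

Verify: 62423² - 177·4692² = 3896630929 - 3896630928 = 1 ✓

x = 62423, y = 4692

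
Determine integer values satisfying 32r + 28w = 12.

Step 1: Check solvability.
gcd(32, 28) = 4
Since 4 divides 12, solutions exist.

Step 2: Apply extended Euclidean algorithm to find gcd.
We find integers such that 32*x0 + 28*y0 = 4

Step 3: Scale the particular solution.
Multiply by 12/4 = 3:
r = 3, w = -3

Step 4: Verify.
32*(3) + 28*(-3) = 12 = 12 ✓

r = 3, w = -3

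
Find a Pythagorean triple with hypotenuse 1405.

We need a² + b² = 1405² = 1974025.
Trying: 53² + 1404² = 2809 + 1971216 = 1974025 ✓

(53, 1404, 1405)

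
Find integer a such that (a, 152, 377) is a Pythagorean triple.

a² = c² - b² = 377² - 152² = 142129 - 23104 = 119025
a = sqrt(119025) = 345

345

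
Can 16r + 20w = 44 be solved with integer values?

Step 1: Compute gcd(16, 20).
gcd(16, 20) = 4

Step 2: Check divisibility.
Does 4 divide 44? 44 = 4 x 11, so yes.

By the theorem on linear Diophantine equations, 16r + 20w = 44 has integer solutions if and only if gcd(16, 20) divides 44. Since 4 | 44, solutions exist.

Yes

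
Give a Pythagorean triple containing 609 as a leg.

We need the other leg and hypotenuse such that 609² + x² = c².
Take x = 200, c = 641: 609² + 200² = 370881 + 40000 = 410881 = 641² ✓
Triple: (609, 200, 641)

(609, 200, 641)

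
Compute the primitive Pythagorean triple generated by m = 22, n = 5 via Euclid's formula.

a = m² - n² = 484 - 25 = 459
b = 2mn = 2·22·5 = 220
c = m² + n² = 484 + 25 = 509
Verify: 459² + 220² = 210681 + 48400 = 259081 = 509² ✓

(459, 220, 509)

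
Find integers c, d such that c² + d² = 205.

We need to find integers c, d > 0 such that c² + d² = 205.
Trying c = 3: d² = 205 - 3² = 205 - 9 = 196
d = 14
Check: 3² + 14² = 9 + 196 = 205 ✓

205 = 3² + 14²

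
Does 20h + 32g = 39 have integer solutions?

Step 1: Compute gcd(20, 32).
gcd(20, 32) = 4

Step 2: Check divisibility.
Does 4 divide 39? 39 = 4 x 9 + 3, so no.

By the theorem on linear Diophantine equations, 20h + 32g = 39 has integer solutions if and only if gcd(20, 32) divides 39. Since 4 does not divide 39, no solutions exist.

No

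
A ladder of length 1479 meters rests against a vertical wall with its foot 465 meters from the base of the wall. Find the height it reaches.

The ladder, wall, and ground form a right triangle with hypotenuse 1479 and one leg 465.
By the Pythagorean theorem: h² = 1479² - 465² = 2187441 - 216225 = 1971216
h = √1971216 = 1404 meters

1404 meters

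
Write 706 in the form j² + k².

We need to find integers j, k > 0 such that j² + k² = 706.
Trying j = 9: k² = 706 - 9² = 706 - 81 = 625
k = 25
Check: 9² + 25² = 81 + 625 = 706 ✓

706 = 9² + 25²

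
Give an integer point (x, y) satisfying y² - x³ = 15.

Try small integer x values and check whether x³ + 15 is a perfect square.
x = 1: x³ + 15 = 1³ + 15 = 1 + 15 = 16
Is 16 a perfect square? 4² = 16 ✓
So (x, y) = (1, 4) is a solution.

x = 1, y = 4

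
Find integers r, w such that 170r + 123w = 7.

Step 1: Check solvability.
gcd(170, 123) = 1
Since 1 divides 7, solutions exist.

Step 2: Apply extended Euclidean algorithm to find gcd.
We find integers such that 170*x0 + 123*y0 = 1

Step 3: Scale the particular solution.
Multiply by 7/1 = 7:
r = -238, w = 329

Step 4: Verify.
170*(-238) + 123*(329) = 7 = 7 ✓

r = -238, w = 329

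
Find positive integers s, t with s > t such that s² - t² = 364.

Factor: s² - t² = (s+t)(s-t) = 364.
We need two factors of 364 with the same parity.
Use s+t = 182 and s-t = 2 (product 182·2 = 364).
Adding: 2s = 184, so s = 92.
Subtracting: 2t = 180, so t = 90.
Check: 92² - 90² = 8464 - 8100 = 364 ✓

s = 92, t = 90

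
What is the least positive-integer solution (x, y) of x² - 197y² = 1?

We seek the smallest positive integers (x, y) with x² - 197y² = 1, i.e., x² = 197y² + 1.
Try successive y values:
y = 1: x² = 197·1² + 1 = 198, not a perfect square
y = 2: x² = 197·2² + 1 = 789, not a perfect square
y = 3: x² = 197·3² + 1 = 1774, not a perfect square
... continuing the search (or via continued fractions) ...
y = 28: x² = 197·28² + 1 = 154449, x = 393 ✓

Verify: 393² - 197·28² = 154449 - 154448 = 1 ✓

x = 393, y = 28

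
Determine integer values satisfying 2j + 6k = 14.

Step 1: Check solvability.
gcd(2, 6) = 2
Since 2 divides 14, solutions exist.

Step 2: Apply extended Euclidean algorithm to find gcd.
We find integers such that 2*x0 + 6*y0 = 2

Step 3: Scale the particular solution.
Multiply by 14/2 = 7:
j = 7, k = 0

Step 4: Verify.
2*(7) + 6*(0) = 14 = 14 ✓

j = 7, k = 0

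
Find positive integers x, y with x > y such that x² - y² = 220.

Factor: x² - y² = (x+y)(x-y) = 220.
We need two factors of 220 with the same parity.
Use x+y = 110 and x-y = 2 (product 110·2 = 220).
Adding: 2x = 112, so x = 56.
Subtracting: 2y = 108, so y = 54.
Check: 56² - 54² = 3136 - 2916 = 220 ✓

x = 56, y = 54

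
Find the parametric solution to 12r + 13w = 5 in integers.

Step 1: Compute gcd(12, 13) = 1.
Since 1 divides 5, solutions exist.

Step 2: Find a particular solution using extended Euclidean algorithm.
We get r₀ = -5, w₀ = 5.
Check: 12*-5 + 13*5 = 5 = 5 ✓

Step 3: Write the general solution.
r = -5 + (13/1)t = -5 + 13t
w = 5 - (12/1)t = 5 - 12t
for any integer t.

r = -5 + 13t, w = 5 - 12t for integer t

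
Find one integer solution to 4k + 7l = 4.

Step 1: Check solvability.
gcd(4, 7) = 1
Since 1 divides 4, solutions exist.

Step 2: Apply extended Euclidean algorithm to find gcd.
We find integers such that 4*x0 + 7*y0 = 1

Step 3: Scale the particular solution.
Multiply by 4/1 = 4:
k = 8, l = -4

Step 4: Verify.
4*(8) + 7*(-4) = 4 = 4 ✓

k = 8, l = -4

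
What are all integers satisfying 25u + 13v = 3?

Step 1: Compute gcd(25, 13) = 1.
Since 1 divides 3, solutions exist.

Step 2: Find a particular solution using extended Euclidean algorithm.
We get u₀ = -3, v₀ = 6.
Check: 25*-3 + 13*6 = 3 = 3 ✓

Step 3: Write the general solution.
u = -3 + (13/1)t = -3 + 13t
v = 6 - (25/1)t = 6 - 25t
for any integer t.

u = -3 + 13t, v = 6 - 25t for integer t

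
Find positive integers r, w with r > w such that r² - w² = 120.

Factor: r² - w² = (r+w)(r-w) = 120.
We need two factors of 120 with the same parity.
Use r+w = 60 and r-w = 2 (product 60·2 = 120).
Adding: 2r = 62, so r = 31.
Subtracting: 2w = 58, so w = 29.
Check: 31² - 29² = 961 - 841 = 120 ✓

r = 31, w = 29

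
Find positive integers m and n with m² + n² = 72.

We need to find integers m, n > 0 such that m² + n² = 72.
Trying m = 6: n² = 72 - 6² = 72 - 36 = 36
n = 6
Check: 6² + 6² = 36 + 36 = 72 ✓

72 = 6² + 6²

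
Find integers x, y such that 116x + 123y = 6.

Step 1: Check solvability.
gcd(116, 123) = 1
Since 1 divides 6, solutions exist.

Step 2: Apply extended Euclidean algorithm to find gcd.
We find integers such that 116*x0 + 123*y0 = 1

Step 3: Scale the particular solution.
Multiply by 6/1 = 6:
x = 210, y = -198

Step 4: Verify.
116*(210) + 123*(-198) = 6 = 6 ✓

x = 210, y = -198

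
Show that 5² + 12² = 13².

Compute a² + b² = 5² + 12² = 25 + 144 = 169
Compute c² = 13² = 169
Since 169 = 169, confirmed.

Yes, it is a Pythagorean triple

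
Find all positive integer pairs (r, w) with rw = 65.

The positive divisors of 65 are: 1, 5, 13, 65.
Each divisor d gives the pair (d, 65/d):
(1, 65), (5, 13), (13, 5), (65, 1)

(1, 65), (5, 13), (13, 5), (65, 1)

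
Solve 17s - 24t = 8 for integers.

Step 1: Check solvability.
gcd(17, 24) = 1
Since 1 divides 8, solutions exist.

Step 2: Apply extended Euclidean algorithm to find gcd.
We find integers such that 17*x0 + 24*y0 = 1

Step 3: Scale the particular solution.
Multiply by 8/1 = 8:
s = -56, t = -40

Step 4: Verify.
17*(-56) - 24*(-40) = 8 = 8 ✓

s = -56, t = -40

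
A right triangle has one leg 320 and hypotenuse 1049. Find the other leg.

a² = c² - b² = 1100401 - 102400 = 998001
a = 999

999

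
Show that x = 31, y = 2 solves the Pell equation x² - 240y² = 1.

Compute x² = 31² = 961
Compute 240y² = 240·2² = 240·4 = 960
x² - 240y² = 961 - 960 = 1
Since this equals 1, (31, 2) is a solution.

Yes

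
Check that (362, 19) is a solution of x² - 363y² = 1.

Compute x² = 362² = 131044
Compute 363y² = 363·19² = 363·361 = 131043
x² - 363y² = 131044 - 131043 = 1
Since this equals 1, (362, 19) is a solution.

Yes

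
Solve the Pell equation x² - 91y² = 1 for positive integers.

We seek the smallest positive integers (x, y) with x² - 91y² = 1, i.e., x² = 91y² + 1.
Try successive y values:
y = 1: x² = 91·1² + 1 = 92, not a perfect square
y = 2: x² = 91·2² + 1 = 365, not a perfect square
y = 3: x² = 91·3² + 1 = 820, not a perfect square
... continuing the search (or via continued fractions) ...
y = 165: x² = 91·165² + 1 = 2477476, x = 1574 ✓

Verify: 1574² - 91·165² = 2477476 - 2477475 = 1 ✓

x = 1574, y = 165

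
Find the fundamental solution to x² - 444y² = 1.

We seek the smallest positive integers (x, y) with x² - 444y² = 1, i.e., x² = 444y² + 1.
Try successive y values:
y = 1: x² = 444·1² + 1 = 445, not a perfect square
y = 2: x² = 444·2² + 1 = 1777, not a perfect square
y = 3: x² = 444·3² + 1 = 3997, not a perfect square
... continuing the search (or via continued fractions) ...
y = 14: x² = 444·14² + 1 = 87025, x = 295 ✓

Verify: 295² - 444·14² = 87025 - 87024 = 1 ✓

x = 295, y = 14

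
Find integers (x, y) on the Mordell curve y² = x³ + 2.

Try small integer x values and check whether x³ + 2 is a perfect square.
x = -1: x³ + 2 = -1³ + 2 = -1 + 2 = 1
Is 1 a perfect square? 1² = 1 ✓
So (x, y) = (-1, -1) is a solution.

x = -1, y = -1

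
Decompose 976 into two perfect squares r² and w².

We need to find integers r, w > 0 such that r² + w² = 976.
Trying r = 20: w² = 976 - 20² = 976 - 400 = 576
w = 24
Check: 20² + 24² = 400 + 576 = 976 ✓

976 = 20² + 24²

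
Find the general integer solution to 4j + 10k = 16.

Step 1: Compute gcd(4, 10) = 2.
Since 2 divides 16, solutions exist.

Step 2: Find a particular solution using extended Euclidean algorithm.
We get j₀ = -16, k₀ = 8.
Check: 4*-16 + 10*8 = 16 = 16 ✓

Step 3: Write the general solution.
j = -16 + (10/2)t = -16 + 5t
k = 8 - (4/2)t = 8 - 2t
for any integer t.

j = -16 + 5t, k = 8 - 2t for integer t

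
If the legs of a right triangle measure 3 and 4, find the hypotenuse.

c² = a² + b² = 3² + 4² = 9 + 16 = 25
c = 5

5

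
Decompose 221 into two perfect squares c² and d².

We need to find integers c, d > 0 such that c² + d² = 221.
Trying c = 5: d² = 221 - 5² = 221 - 25 = 196
d = 14
Check: 5² + 14² = 25 + 196 = 221 ✓

221 = 5² + 14²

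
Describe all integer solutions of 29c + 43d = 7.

Step 1: Compute gcd(29, 43) = 1.
Since 1 divides 7, solutions exist.

Step 2: Find a particular solution using extended Euclidean algorithm.
We get c₀ = 21, d₀ = -14.
Check: 29*21 + 43*-14 = 7 = 7 ✓

Step 3: Write the general solution.
c = 21 + (43/1)t = 21 + 43t
d = -14 - (29/1)t = -14 - 29t
for any integer t.

c = 21 + 43t, d = -14 - 29t for integer t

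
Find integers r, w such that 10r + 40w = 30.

Step 1: Check solvability.
gcd(10, 40) = 10
Since 10 divides 30, solutions exist.

Step 2: Apply extended Euclidean algorithm to find gcd.
We find integers such that 10*x0 + 40*y0 = 10

Step 3: Scale the particular solution.
Multiply by 30/10 = 3:
r = 3, w = 0

Step 4: Verify.
10*(3) + 40*(0) = 30 = 30 ✓

r = 3, w = 0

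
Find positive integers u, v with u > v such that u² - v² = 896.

Factor: u² - v² = (u+v)(u-v) = 896.
We need two factors of 896 with the same parity.
Use u+v = 448 and u-v = 2 (product 448·2 = 896).
Adding: 2u = 450, so u = 225.
Subtracting: 2v = 446, so v = 223.
Check: 225² - 223² = 50625 - 49729 = 896 ✓

u = 225, v = 223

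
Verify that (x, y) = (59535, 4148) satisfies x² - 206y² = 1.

Compute x² = 59535² = 3544416225
Compute 206y² = 206·4148² = 206·17205904 = 3544416224
x² - 206y² = 3544416225 - 3544416224 = 1
Since this equals 1, (59535, 4148) is a solution.

Yes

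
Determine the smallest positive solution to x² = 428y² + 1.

We seek the smallest positive integers (x, y) with x² - 428y² = 1, i.e., x² = 428y² + 1.
Try successive y values:
y = 1: x² = 428·1² + 1 = 429, not a perfect square
y = 2: x² = 428·2² + 1 = 1713, not a perfect square
y = 3: x² = 428·3² + 1 = 3853, not a perfect square
... continuing the search (or via continued fractions) ...
y = 89466: x² = 428·89466² + 1 = 3425782686769, x = 1850887 ✓

Verify: 1850887² - 428·89466² = 3425782686769 - 3425782686768 = 1 ✓

x = 1850887, y = 89466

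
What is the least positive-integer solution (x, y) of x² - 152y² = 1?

We seek the smallest positive integers (x, y) with x² - 152y² = 1, i.e., x² = 152y² + 1.
Try successive y values:
y = 1: x² = 152·1² + 1 = 153, not a perfect square
y = 2: x² = 152·2² + 1 = 609, not a perfect square
y = 3: x² = 152·3² + 1 = 1369, x = 37 ✓

Verify: 37² - 152·3² = 1369 - 1368 = 1 ✓

x = 37, y = 3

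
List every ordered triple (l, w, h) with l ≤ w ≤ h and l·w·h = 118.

Iterate l from 1 to ⌊118^(1/3)⌋. For each l dividing 118, iterate w ≥ l with w dividing 118/l, and set h = 118/(l·w).
Triples found (2): (1×1×118), (1×2×59)

(1×1×118), (1×2×59)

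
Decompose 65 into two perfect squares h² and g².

We need to find integers h, g > 0 such that h² + g² = 65.
Trying h = 1: g² = 65 - 1² = 65 - 1 = 64
g = 8
Check: 1² + 8² = 1 + 64 = 65 ✓

65 = 1² + 8²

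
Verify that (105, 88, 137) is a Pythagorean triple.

Compute a² + b² = 105² + 88² = 11025 + 7744 = 18769
Compute c² = 137² = 18769
Since 18769 = 18769, confirmed.

Yes, it is a Pythagorean triple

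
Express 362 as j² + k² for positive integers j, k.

We need to find integers j, k > 0 such that j² + k² = 362.
Trying j = 1: k² = 362 - 1² = 362 - 1 = 361
k = 19
Check: 1² + 19² = 1 + 361 = 362 ✓

362 = 1² + 19²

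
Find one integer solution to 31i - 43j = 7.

Step 1: Check solvability.
gcd(31, 43) = 1
Since 1 divides 7, solutions exist.

Step 2: Apply extended Euclidean algorithm to find gcd.
We find integers such that 31*x0 + 43*y0 = 1

Step 3: Scale the particular solution.
Multiply by 7/1 = 7:
i = -126, j = -91

Step 4: Verify.
31*(-126) - 43*(-91) = 7 = 7 ✓

i = -126, j = -91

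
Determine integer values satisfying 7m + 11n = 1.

Step 1: Check solvability.
gcd(7, 11) = 1
Since 1 divides 1, solutions exist.

Step 2: Apply extended Euclidean algorithm to find gcd.
We find integers such that 7*x0 + 11*y0 = 1

Step 3: Scale the particular solution.
Multiply by 1/1 = 1:
m = -3, n = 2

Step 4: Verify.
7*(-3) + 11*(2) = 1 = 1 ✓

m = -3, n = 2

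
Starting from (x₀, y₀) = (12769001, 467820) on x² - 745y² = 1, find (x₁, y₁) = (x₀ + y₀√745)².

Solutions to x² - Dy² = 1 are generated by powers of (x₀ + y₀√D).
The next solution satisfies x₁ + y₁√745 = (x₀ + y₀√745)², giving:
x₁ = x₀² + 745y₀² = 12769001² + 745·467820² = 163047386538001 + 163047386538000 = 326094773076001
y₁ = 2x₀y₀ = 2·12769001·467820 = 11947188095640

Verify: 326094773076001² - 745·11947188095640² = 106337801027488586691322152001 - 106337801027488586691322152000 = 1 ✓

x = 326094773076001, y = 11947188095640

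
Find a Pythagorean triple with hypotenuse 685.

We need a² + b² = 685² = 469225.
Trying: 37² + 684² = 1369 + 467856 = 469225 ✓

(37, 684, 685)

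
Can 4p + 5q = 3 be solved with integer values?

Step 1: Compute gcd(4, 5).
gcd(4, 5) = 1

Step 2: Check divisibility.
Does 1 divide 3? 3 = 1 x 3, so yes.

By the theorem on linear Diophantine equations, 4p + 5q = 3 has integer solutions if and only if gcd(4, 5) divides 3. Since 1 | 3, solutions exist.

Yes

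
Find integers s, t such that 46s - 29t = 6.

Step 1: Check solvability.
gcd(46, 29) = 1
Since 1 divides 6, solutions exist.

Step 2: Apply extended Euclidean algorithm to find gcd.
We find integers such that 46*x0 + 29*y0 = 1

Step 3: Scale the particular solution.
Multiply by 6/1 = 6:
s = 72, t = 114

Step 4: Verify.
46*(72) - 29*(114) = 6 = 6 ✓

s = 72, t = 114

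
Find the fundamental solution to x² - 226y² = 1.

We seek the smallest positive integers (x, y) with x² - 226y² = 1, i.e., x² = 226y² + 1.
Try successive y values:
y = 1: x² = 226·1² + 1 = 227, not a perfect square
y = 2: x² = 226·2² + 1 = 905, not a perfect square
y = 3: x² = 226·3² + 1 = 2035, not a perfect square
... continuing the search (or via continued fractions) ...
y = 30: x² = 226·30² + 1 = 203401, x = 451 ✓

Verify: 451² - 226·30² = 203401 - 203400 = 1 ✓

x = 451, y = 30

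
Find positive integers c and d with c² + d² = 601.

We need to find integers c, d > 0 such that c² + d² = 601.
Trying c = 5: d² = 601 - 5² = 601 - 25 = 576
d = 24
Check: 5² + 24² = 25 + 576 = 601 ✓

601 = 5² + 24²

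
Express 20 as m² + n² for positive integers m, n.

We need to find integers m, n > 0 such that m² + n² = 20.
Trying m = 2: n² = 20 - 2² = 20 - 4 = 16
n = 4
Check: 2² + 4² = 4 + 16 = 20 ✓

20 = 2² + 4²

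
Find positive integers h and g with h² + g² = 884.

We need to find integers h, g > 0 such that h² + g² = 884.
Trying h = 10: g² = 884 - 10² = 884 - 100 = 784
g = 28
Check: 10² + 28² = 100 + 784 = 884 ✓

884 = 10² + 28²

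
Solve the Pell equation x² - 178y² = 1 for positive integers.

We seek the smallest positive integers (x, y) with x² - 178y² = 1, i.e., x² = 178y² + 1.
Try successive y values:
y = 1: x² = 178·1² + 1 = 179, not a perfect square
y = 2: x² = 178·2² + 1 = 713, not a perfect square
y = 3: x² = 178·3² + 1 = 1603, not a perfect square
... continuing the search (or via continued fractions) ...
y = 120: x² = 178·120² + 1 = 2563201, x = 1601 ✓

Verify: 1601² - 178·120² = 2563201 - 2563200 = 1 ✓

x = 1601, y = 120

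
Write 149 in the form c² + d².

We need to find integers c, d > 0 such that c² + d² = 149.
Trying c = 7: d² = 149 - 7² = 149 - 49 = 100
d = 10
Check: 7² + 10² = 49 + 100 = 149 ✓

149 = 7² + 10²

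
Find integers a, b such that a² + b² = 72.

We need to find integers a, b > 0 such that a² + b² = 72.
Trying a = 6: b² = 72 - 6² = 72 - 36 = 36
b = 6
Check: 6² + 6² = 36 + 36 = 72 ✓

72 = 6² + 6²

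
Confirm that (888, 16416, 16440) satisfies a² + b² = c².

Compute a² + b² = 888² + 16416² = 788544 + 269485056 = 270273600
Compute c² = 16440² = 270273600
Since 270273600 = 270273600, confirmed.

Yes, it is a Pythagorean triple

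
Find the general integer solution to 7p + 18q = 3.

Step 1: Compute gcd(7, 18) = 1.
Since 1 divides 3, solutions exist.

Step 2: Find a particular solution using extended Euclidean algorithm.
We get p₀ = -15, q₀ = 6.
Check: 7*-15 + 18*6 = 3 = 3 ✓

Step 3: Write the general solution.
p = -15 + (18/1)t = -15 + 18t
q = 6 - (7/1)t = 6 - 7t
for any integer t.

p = -15 + 18t, q = 6 - 7t for integer t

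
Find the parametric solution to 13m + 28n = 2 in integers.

Step 1: Compute gcd(13, 28) = 1.
Since 1 divides 2, solutions exist.

Step 2: Find a particular solution using extended Euclidean algorithm.
We get m₀ = 26, n₀ = -12.
Check: 13*26 + 28*-12 = 2 = 2 ✓

Step 3: Write the general solution.
m = 26 + (28/1)t = 26 + 28t
n = -12 - (13/1)t = -12 - 13t
for any integer t.

m = 26 + 28t, n = -12 - 13t for integer t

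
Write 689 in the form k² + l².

We need to find integers k, l > 0 such that k² + l² = 689.
Trying k = 8: l² = 689 - 8² = 689 - 64 = 625
l = 25
Check: 8² + 25² = 64 + 625 = 689 ✓

689 = 8² + 25²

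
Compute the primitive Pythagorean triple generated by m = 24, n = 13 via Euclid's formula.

a = m² - n² = 24² - 13² = 576 - 169 = 407
b = 2mn = 2·24·13 = 624
c = m² + n² = 576 + 169 = 745
Verify: 407² + 624² = 165649 + 389376 = 555025 = 745² ✓

(407, 624, 745)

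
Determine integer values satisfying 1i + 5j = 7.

Step 1: Check solvability.
gcd(1, 5) = 1
Since 1 divides 7, solutions exist.

Step 2: Apply extended Euclidean algorithm to find gcd.
We find integers such that 1*x0 + 5*y0 = 1

Step 3: Scale the particular solution.
Multiply by 7/1 = 7:
i = 7, j = 0

Step 4: Verify.
1*(7) + 5*(0) = 7 = 7 ✓

i = 7, j = 0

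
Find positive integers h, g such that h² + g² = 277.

Search for h with 277 - h² a perfect square.
h = 9: 277 - 9² = 277 - 81 = 196 = 14² ✓
So h = 9, g = 14.

h = 9, g = 14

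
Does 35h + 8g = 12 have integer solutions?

Step 1: Compute gcd(35, 8).
gcd(35, 8) = 1

Step 2: Check divisibility.
Does 1 divide 12? 12 = 1 x 12, so yes.

By the theorem on linear Diophantine equations, 35h + 8g = 12 has integer solutions if and only if gcd(35, 8) divides 12. Since 1 | 12, solutions exist.

Yes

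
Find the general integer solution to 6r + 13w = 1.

Step 1: Compute gcd(6, 13) = 1.
Since 1 divides 1, solutions exist.

Step 2: Find a particular solution using extended Euclidean algorithm.
We get r₀ = -2, w₀ = 1.
Check: 6*-2 + 13*1 = 1 = 1 ✓

Step 3: Write the general solution.
r = -2 + (13/1)t = -2 + 13t
w = 1 - (6/1)t = 1 - 6t
for any integer t.

r = -2 + 13t, w = 1 - 6t for integer t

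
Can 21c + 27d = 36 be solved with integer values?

Step 1: Compute gcd(21, 27).
gcd(21, 27) = 3

Step 2: Check divisibility.
Does 3 divide 36? 36 = 3 x 12, so yes.

By the theorem on linear Diophantine equations, 21c + 27d = 36 has integer solutions if and only if gcd(21, 27) divides 36. Since 3 | 36, solutions exist.

Yes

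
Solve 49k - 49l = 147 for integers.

Step 1: Check solvability.
gcd(49, 49) = 49
Since 49 divides 147, solutions exist.

Step 2: Apply extended Euclidean algorithm to find gcd.
We find integers such that 49*x0 + 49*y0 = 49

Step 3: Scale the particular solution.
Multiply by 147/49 = 3:
k = 0, l = -3

Step 4: Verify.
49*(0) - 49*(-3) = 147 = 147 ✓

k = 0, l = -3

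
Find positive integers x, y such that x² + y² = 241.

Search for x with 241 - x² a perfect square.
x = 4: 241 - 4² = 241 - 16 = 225 = 15² ✓
So x = 4, y = 15.

x = 4, y = 15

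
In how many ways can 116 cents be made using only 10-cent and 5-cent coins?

We need non-negative integers (x, y) with 10x + 5y = 116.
For each x from 0 to 11, check if (116 - 10x) is a non-negative multiple of 5.
Solutions (x, y): none
Count: 0

0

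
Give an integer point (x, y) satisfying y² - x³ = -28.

Try small integer x values and check whether x³ - 28 is a perfect square.
x = 4: x³ - 28 = 4³ - 28 = 64 - 28 = 36
Is 36 a perfect square? 6² = 36 ✓
So (x, y) = (4, 6) is a solution.

x = 4, y = 6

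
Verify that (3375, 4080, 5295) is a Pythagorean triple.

Compute a² + b² = 3375² + 4080² = 11390625 + 16646400 = 28037025
Compute c² = 5295² = 28037025
Since 28037025 = 28037025, confirmed.

Yes, it is a Pythagorean triple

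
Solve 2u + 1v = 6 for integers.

Step 1: Check solvability.
gcd(2, 1) = 1
Since 1 divides 6, solutions exist.

Step 2: Apply extended Euclidean algorithm to find gcd.
We find integers such that 2*x0 + 1*y0 = 1

Step 3: Scale the particular solution.
Multiply by 6/1 = 6:
u = 0, v = 6

Step 4: Verify.
2*(0) + 1*(6) = 6 = 6 ✓

u = 0, v = 6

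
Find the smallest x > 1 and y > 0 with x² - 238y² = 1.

We seek the smallest positive integers (x, y) with x² - 238y² = 1, i.e., x² = 238y² + 1.
Try successive y values:
y = 1: x² = 238·1² + 1 = 239, not a perfect square
y = 2: x² = 238·2² + 1 = 953, not a perfect square
y = 3: x² = 238·3² + 1 = 2143, not a perfect square
... continuing the search (or via continued fractions) ...
y = 756: x² = 238·756² + 1 = 136025569, x = 11663 ✓

Verify: 11663² - 238·756² = 136025569 - 136025568 = 1 ✓

x = 11663, y = 756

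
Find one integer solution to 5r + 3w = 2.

Step 1: Check solvability.
gcd(5, 3) = 1
Since 1 divides 2, solutions exist.

Step 2: Apply extended Euclidean algorithm to find gcd.
We find integers such that 5*x0 + 3*y0 = 1

Step 3: Scale the particular solution.
Multiply by 2/1 = 2:
r = -2, w = 4

Step 4: Verify.
5*(-2) + 3*(4) = 2 = 2 ✓

r = -2, w = 4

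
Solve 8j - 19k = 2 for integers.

Step 1: Check solvability.
gcd(8, 19) = 1
Since 1 divides 2, solutions exist.

Step 2: Apply extended Euclidean algorithm to find gcd.
We find integers such that 8*x0 + 19*y0 = 1

Step 3: Scale the particular solution.
Multiply by 2/1 = 2:
j = -14, k = -6

Step 4: Verify.
8*(-14) - 19*(-6) = 2 = 2 ✓

j = -14, k = -6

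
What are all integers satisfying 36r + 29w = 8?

Step 1: Compute gcd(36, 29) = 1.
Since 1 divides 8, solutions exist.

Step 2: Find a particular solution using extended Euclidean algorithm.
We get r₀ = -32, w₀ = 40.
Check: 36*-32 + 29*40 = 8 = 8 ✓

Step 3: Write the general solution.
r = -32 + (29/1)t = -32 + 29t
w = 40 - (36/1)t = 40 - 36t
for any integer t.

r = -32 + 29t, w = 40 - 36t for integer t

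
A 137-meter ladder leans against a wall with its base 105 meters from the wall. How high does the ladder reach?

The ladder, wall, and ground form a right triangle with hypotenuse 137 and one leg 105.
By the Pythagorean theorem: h² = 137² - 105² = 18769 - 11025 = 7744
h = √7744 = 88 meters

88 meters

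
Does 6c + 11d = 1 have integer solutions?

Step 1: Compute gcd(6, 11).
gcd(6, 11) = 1

Step 2: Check divisibility.
Does 1 divide 1? 1 = 1 x 1, so yes.

By the theorem on linear Diophantine equations, 6c + 11d = 1 has integer solutions if and only if gcd(6, 11) divides 1. Since 1 | 1, solutions exist.

Yes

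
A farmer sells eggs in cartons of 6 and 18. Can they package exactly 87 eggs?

We need non-negative a, b with 6a + 18b = 87.
gcd(6, 18) = 6, and 6 does not divide 87.
No integer solutions exist.

No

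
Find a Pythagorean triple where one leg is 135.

We need the other leg and hypotenuse such that 135² + x² = c².
Take x = 352, c = 377: 135² + 352² = 18225 + 123904 = 142129 = 377² ✓
Triple: (135, 352, 377)

(135, 352, 377)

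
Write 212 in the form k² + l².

We need to find integers k, l > 0 such that k² + l² = 212.
Trying k = 4: l² = 212 - 4² = 212 - 16 = 196
l = 14
Check: 4² + 14² = 16 + 196 = 212 ✓

212 = 4² + 14²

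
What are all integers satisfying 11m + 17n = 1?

Step 1: Compute gcd(11, 17) = 1.
Since 1 divides 1, solutions exist.

Step 2: Find a particular solution using extended Euclidean algorithm.
We get m₀ = -3, n₀ = 2.
Check: 11*-3 + 17*2 = 1 = 1 ✓

Step 3: Write the general solution.
m = -3 + (17/1)t = -3 + 17t
n = 2 - (11/1)t = 2 - 11t
for any integer t.

m = -3 + 17t, n = 2 - 11t for integer t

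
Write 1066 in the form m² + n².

We need to find integers m, n > 0 such that m² + n² = 1066.
Trying m = 15: n² = 1066 - 15² = 1066 - 225 = 841
n = 29
Check: 15² + 29² = 225 + 841 = 1066 ✓

1066 = 15² + 29²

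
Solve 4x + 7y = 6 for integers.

Step 1: Check solvability.
gcd(4, 7) = 1
Since 1 divides 6, solutions exist.

Step 2: Apply extended Euclidean algorithm to find gcd.
We find integers such that 4*x0 + 7*y0 = 1

Step 3: Scale the particular solution.
Multiply by 6/1 = 6:
x = 12, y = -6

Step 4: Verify.
4*(12) + 7*(-6) = 6 = 6 ✓

x = 12, y = -6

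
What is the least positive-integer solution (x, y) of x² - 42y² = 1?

We seek the smallest positive integers (x, y) with x² - 42y² = 1, i.e., x² = 42y² + 1.
Try successive y values:
y = 1: x² = 42·1² + 1 = 43, not a perfect square
y = 2: x² = 42·2² + 1 = 169, x = 13 ✓

Verify: 13² - 42·2² = 169 - 168 = 1 ✓

x = 13, y = 2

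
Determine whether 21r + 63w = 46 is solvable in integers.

Step 1: Compute gcd(21, 63).
gcd(21, 63) = 21

Step 2: Check divisibility.
Does 21 divide 46? 46 = 21 x 2 + 4, so no.

By the theorem on linear Diophantine equations, 21r + 63w = 46 has integer solutions if and only if gcd(21, 63) divides 46. Since 21 does not divide 46, no solutions exist.

No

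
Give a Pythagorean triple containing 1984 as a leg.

We need the other leg and hypotenuse such that 1984² + x² = c².
Take x = 63, c = 1985: 1984² + 63² = 3936256 + 3969 = 3940225 = 1985² ✓
Triple: (63, 1984, 1985)

(63, 1984, 1985)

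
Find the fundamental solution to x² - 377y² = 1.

We seek the smallest positive integers (x, y) with x² - 377y² = 1, i.e., x² = 377y² + 1.
Try successive y values:
y = 1: x² = 377·1² + 1 = 378, not a perfect square
y = 2: x² = 377·2² + 1 = 1509, not a perfect square
y = 3: x² = 377·3² + 1 = 3394, not a perfect square
... continuing the search (or via continued fractions) ...
y = 12: x² = 377·12² + 1 = 54289, x = 233 ✓

Verify: 233² - 377·12² = 54289 - 54288 = 1 ✓

x = 233, y = 12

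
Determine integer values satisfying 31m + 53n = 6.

Step 1: Check solvability.
gcd(31, 53) = 1
Since 1 divides 6, solutions exist.

Step 2: Apply extended Euclidean algorithm to find gcd.
We find integers such that 31*x0 + 53*y0 = 1

Step 3: Scale the particular solution.
Multiply by 6/1 = 6:
m = 72, n = -42

Step 4: Verify.
31*(72) + 53*(-42) = 6 = 6 ✓

m = 72, n = -42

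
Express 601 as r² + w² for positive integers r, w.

We need to find integers r, w > 0 such that r² + w² = 601.
Trying r = 5: w² = 601 - 5² = 601 - 25 = 576
w = 24
Check: 5² + 24² = 25 + 576 = 601 ✓

601 = 5² + 24²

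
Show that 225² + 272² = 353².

Compute a² + b²:
225² + 272² = 50625 + 73984 = 124609
Compute c²:
353² = 124609
Since 124609 = 124609, it is a Pythagorean triple.

Yes, it is a Pythagorean triple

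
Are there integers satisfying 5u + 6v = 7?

Step 1: Compute gcd(5, 6).
gcd(5, 6) = 1

Step 2: Check divisibility.
Does 1 divide 7? 7 = 1 x 7, so yes.

By the theorem on linear Diophantine equations, 5u + 6v = 7 has integer solutions if and only if gcd(5, 6) divides 7. Since 1 | 7, solutions exist.

Yes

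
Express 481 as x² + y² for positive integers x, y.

We need to find integers x, y > 0 such that x² + y² = 481.
Trying x = 9: y² = 481 - 9² = 481 - 81 = 400
y = 20
Check: 9² + 20² = 81 + 400 = 481 ✓

481 = 9² + 20²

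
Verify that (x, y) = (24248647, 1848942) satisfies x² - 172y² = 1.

Compute x² = 24248647² = 587996881330609
Compute 172y² = 172·1848942² = 172·3418586519364 = 587996881330608
x² - 172y² = 587996881330609 - 587996881330608 = 1
Since this equals 1, (24248647, 1848942) is a solution.

Yes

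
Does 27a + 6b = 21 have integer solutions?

Step 1: Compute gcd(27, 6).
gcd(27, 6) = 3

Step 2: Check divisibility.
Does 3 divide 21? 21 = 3 x 7, so yes.

By the theorem on linear Diophantine equations, 27a + 6b = 21 has integer solutions if and only if gcd(27, 6) divides 21. Since 3 | 21, solutions exist.

Yes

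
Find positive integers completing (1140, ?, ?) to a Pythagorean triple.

We need the other leg and hypotenuse such that 1140² + x² = c².
Take x = 1625, c = 1985: 1140² + 1625² = 1299600 + 2640625 = 3940225 = 1985² ✓
Triple: (1625, 1140, 1985)

(1625, 1140, 1985)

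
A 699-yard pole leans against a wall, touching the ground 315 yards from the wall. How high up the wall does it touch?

The ladder, wall, and ground form a right triangle with hypotenuse 699 and one leg 315.
By the Pythagorean theorem: h² = 699² - 315² = 488601 - 99225 = 389376
h = √389376 = 624 yards

624 yards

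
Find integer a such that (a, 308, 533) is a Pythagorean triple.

a² = c² - b² = 533² - 308² = 284089 - 94864 = 189225
a = sqrt(189225) = 435

435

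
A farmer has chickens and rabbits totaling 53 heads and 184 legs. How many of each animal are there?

Let c = chickens, r = rabbits.
Heads: c + r = 53
Legs: 2c + 4r = 184
From the first equation, c = 53 - r. Substitute:
2(53 - r) + 4r = 184
106 + 2r = 184
r = (184 - 106)/2 = 39
c = 53 - 39 = 14

Chickens: 14, Rabbits: 39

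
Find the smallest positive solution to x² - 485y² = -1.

We need x² = 485y² - 1. Try successive y:
y = 1: x² = 485·1² - 1 = 484 = 22² ✓
Check: 22² - 485·1² = 484 - 485 = -1 ✓

x = 22, y = 1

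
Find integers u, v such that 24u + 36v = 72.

Step 1: Check solvability.
gcd(24, 36) = 12
Since 12 divides 72, solutions exist.

Step 2: Apply extended Euclidean algorithm to find gcd.
We find integers such that 24*x0 + 36*y0 = 12

Step 3: Scale the particular solution.
Multiply by 72/12 = 6:
u = -6, v = 6

Step 4: Verify.
24*(-6) + 36*(6) = 72 = 72 ✓

u = -6, v = 6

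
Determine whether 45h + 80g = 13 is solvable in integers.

Step 1: Compute gcd(45, 80).
gcd(45, 80) = 5

Step 2: Check divisibility.
Does 5 divide 13? 13 = 5 x 2 + 3, so no.

By the theorem on linear Diophantine equations, 45h + 80g = 13 has integer solutions if and only if gcd(45, 80) divides 13. Since 5 does not divide 13, no solutions exist.

No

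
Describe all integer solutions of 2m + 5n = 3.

Step 1: Compute gcd(2, 5) = 1.
Since 1 divides 3, solutions exist.

Step 2: Find a particular solution using extended Euclidean algorithm.
We get m₀ = -6, n₀ = 3.
Check: 2*-6 + 5*3 = 3 = 3 ✓

Step 3: Write the general solution.
m = -6 + (5/1)t = -6 + 5t
n = 3 - (2/1)t = 3 - 2t
for any integer t.

m = -6 + 5t, n = 3 - 2t for integer t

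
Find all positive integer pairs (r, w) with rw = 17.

The positive divisors of 17 are: 1, 17.
Each divisor d gives the pair (d, 17/d):
(1, 17), (17, 1)

(1, 17), (17, 1)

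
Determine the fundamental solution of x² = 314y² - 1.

We need x² = 314y² - 1. Try successive y:
y = 1: x² = 314·1² - 1 = 313, not a perfect square
y = 2: x² = 314·2² - 1 = 1255, not a perfect square
y = 3: x² = 314·3² - 1 = 2825, not a perfect square
...
y = 25: x² = 314·25² - 1 = 196249 = 443² ✓
Check: 443² - 314·25² = 196249 - 196250 = -1 ✓

x = 443, y = 25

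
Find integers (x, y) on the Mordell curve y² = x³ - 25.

Try small integer x values and check whether x³ - 25 is a perfect square.
x = 5: x³ - 25 = 5³ - 25 = 125 - 25 = 100
Is 100 a perfect square? 10² = 100 ✓
So (x, y) = (5, 10) is a solution.

x = 5, y = 10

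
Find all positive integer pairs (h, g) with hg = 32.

The positive divisors of 32 are: 1, 2, 4, 8, 16, 32.
Each divisor d gives the pair (d, 32/d):
(1, 32), (2, 16), (4, 8), (8, 4), (16, 2), (32, 1)

(1, 32), (2, 16), (4, 8), (8, 4), (16, 2), (32, 1)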